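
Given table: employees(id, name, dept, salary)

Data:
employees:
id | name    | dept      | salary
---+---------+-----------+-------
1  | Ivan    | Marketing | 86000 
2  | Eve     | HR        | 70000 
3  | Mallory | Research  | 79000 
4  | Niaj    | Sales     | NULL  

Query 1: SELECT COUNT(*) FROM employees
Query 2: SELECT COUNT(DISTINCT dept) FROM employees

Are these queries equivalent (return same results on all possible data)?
No, not equivalent

Query 1 returns: [(4,)]
Query 2 returns: [(4,)]

Reason: COUNT(*) counts rows, COUNT(DISTINCT dept) counts unique depts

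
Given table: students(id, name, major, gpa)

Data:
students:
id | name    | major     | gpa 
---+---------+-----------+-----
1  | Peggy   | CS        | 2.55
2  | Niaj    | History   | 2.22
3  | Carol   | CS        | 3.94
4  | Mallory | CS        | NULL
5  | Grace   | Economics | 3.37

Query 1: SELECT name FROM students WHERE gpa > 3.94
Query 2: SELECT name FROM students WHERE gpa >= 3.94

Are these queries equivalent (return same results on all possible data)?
No, not equivalent

Query 1 returns: []
Query 2 returns: [('Carol',)]

Reason: > vs >= gives different results when gpa = 3.94 exists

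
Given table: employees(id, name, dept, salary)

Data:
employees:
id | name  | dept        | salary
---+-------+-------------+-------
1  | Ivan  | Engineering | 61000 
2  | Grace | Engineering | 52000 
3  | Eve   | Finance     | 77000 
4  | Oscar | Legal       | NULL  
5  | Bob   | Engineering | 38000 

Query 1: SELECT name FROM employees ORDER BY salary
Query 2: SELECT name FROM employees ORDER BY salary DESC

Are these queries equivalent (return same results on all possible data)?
No, not equivalent

Query 1 returns: [('Oscar',), ('Bob',), ('Grace',), ('Ivan',), ('Eve',)]
Query 2 returns: [('Eve',), ('Ivan',), ('Grace',), ('Bob',), ('Oscar',)]

Reason: ASC vs DESC gives opposite ordering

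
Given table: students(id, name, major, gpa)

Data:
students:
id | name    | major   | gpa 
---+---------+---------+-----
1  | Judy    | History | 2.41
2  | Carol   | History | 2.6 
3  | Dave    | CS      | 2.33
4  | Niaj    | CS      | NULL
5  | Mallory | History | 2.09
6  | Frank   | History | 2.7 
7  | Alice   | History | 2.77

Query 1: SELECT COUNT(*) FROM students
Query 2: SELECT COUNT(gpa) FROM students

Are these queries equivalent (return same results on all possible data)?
No, not equivalent

Query 1 returns: [(7,)]
Query 2 returns: [(6,)]

Reason: COUNT(*) includes NULLs, COUNT(column) excludes them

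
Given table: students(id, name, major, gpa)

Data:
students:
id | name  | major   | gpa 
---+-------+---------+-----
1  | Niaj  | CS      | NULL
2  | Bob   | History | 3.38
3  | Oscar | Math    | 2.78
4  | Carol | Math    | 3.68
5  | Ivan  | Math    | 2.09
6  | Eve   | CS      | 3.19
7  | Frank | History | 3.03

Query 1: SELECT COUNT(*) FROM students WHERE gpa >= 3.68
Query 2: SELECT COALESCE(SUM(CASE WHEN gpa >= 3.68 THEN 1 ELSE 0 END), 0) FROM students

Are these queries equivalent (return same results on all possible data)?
Yes, equivalent

Both queries return: [(1,)]

Reason: COUNT with WHERE vs conditional SUM (COALESCE handles empty-table NULL)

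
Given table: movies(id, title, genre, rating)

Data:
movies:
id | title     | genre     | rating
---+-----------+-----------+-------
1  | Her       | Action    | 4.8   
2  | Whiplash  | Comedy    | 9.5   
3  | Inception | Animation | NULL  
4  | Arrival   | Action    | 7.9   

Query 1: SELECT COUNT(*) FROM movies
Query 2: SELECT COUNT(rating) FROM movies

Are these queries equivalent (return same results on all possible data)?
No, not equivalent

Query 1 returns: [(4,)]
Query 2 returns: [(3,)]

Reason: COUNT(*) includes NULLs, COUNT(column) excludes them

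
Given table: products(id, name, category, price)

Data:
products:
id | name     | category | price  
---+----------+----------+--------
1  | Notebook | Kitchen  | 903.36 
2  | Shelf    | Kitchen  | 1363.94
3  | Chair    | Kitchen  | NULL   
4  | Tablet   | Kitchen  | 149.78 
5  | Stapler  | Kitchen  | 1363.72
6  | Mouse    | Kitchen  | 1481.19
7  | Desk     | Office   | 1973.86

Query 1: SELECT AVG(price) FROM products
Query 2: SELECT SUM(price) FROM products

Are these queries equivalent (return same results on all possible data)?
No, not equivalent

Query 1 returns: [(1205.9750000000001,)]
Query 2 returns: [(7235.85,)]

Reason: AVG vs SUM give different aggregate values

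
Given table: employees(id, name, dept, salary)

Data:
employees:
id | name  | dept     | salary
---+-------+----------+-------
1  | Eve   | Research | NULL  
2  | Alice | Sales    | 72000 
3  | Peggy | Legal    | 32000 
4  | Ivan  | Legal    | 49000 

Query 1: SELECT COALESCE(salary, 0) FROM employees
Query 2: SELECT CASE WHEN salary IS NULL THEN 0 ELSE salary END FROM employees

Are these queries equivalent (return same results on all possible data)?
Yes, equivalent

Both queries return: [(0,), (32000,), (49000,), (72000,)]

Reason: COALESCE vs CASE for NULL handling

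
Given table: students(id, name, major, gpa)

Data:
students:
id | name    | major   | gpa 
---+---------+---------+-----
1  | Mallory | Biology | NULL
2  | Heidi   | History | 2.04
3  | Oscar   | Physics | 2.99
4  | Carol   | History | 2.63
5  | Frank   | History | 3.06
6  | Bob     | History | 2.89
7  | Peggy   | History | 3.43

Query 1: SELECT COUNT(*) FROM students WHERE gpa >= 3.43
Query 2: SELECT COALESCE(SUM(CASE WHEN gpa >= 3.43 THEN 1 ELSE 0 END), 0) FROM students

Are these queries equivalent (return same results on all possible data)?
Yes, equivalent

Both queries return: [(1,)]

Reason: COUNT with WHERE vs conditional SUM (COALESCE handles empty-table NULL)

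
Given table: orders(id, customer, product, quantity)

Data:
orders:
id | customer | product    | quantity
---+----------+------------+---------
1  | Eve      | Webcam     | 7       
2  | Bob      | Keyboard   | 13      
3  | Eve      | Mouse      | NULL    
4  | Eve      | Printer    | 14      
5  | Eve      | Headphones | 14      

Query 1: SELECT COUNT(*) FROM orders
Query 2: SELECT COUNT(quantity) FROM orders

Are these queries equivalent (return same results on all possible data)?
No, not equivalent

Query 1 returns: [(5,)]
Query 2 returns: [(4,)]

Reason: COUNT(*) includes NULLs, COUNT(column) excludes them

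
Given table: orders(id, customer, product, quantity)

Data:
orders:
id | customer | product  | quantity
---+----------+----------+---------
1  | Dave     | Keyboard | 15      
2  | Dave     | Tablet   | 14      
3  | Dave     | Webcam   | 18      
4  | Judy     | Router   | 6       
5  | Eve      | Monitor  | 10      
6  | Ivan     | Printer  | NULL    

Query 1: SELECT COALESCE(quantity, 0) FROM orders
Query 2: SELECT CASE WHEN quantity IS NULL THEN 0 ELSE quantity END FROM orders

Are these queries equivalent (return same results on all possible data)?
Yes, equivalent

Both queries return: [(0,), (6,), (10,), (14,), (15,), (18,)]

Reason: COALESCE vs CASE for NULL handling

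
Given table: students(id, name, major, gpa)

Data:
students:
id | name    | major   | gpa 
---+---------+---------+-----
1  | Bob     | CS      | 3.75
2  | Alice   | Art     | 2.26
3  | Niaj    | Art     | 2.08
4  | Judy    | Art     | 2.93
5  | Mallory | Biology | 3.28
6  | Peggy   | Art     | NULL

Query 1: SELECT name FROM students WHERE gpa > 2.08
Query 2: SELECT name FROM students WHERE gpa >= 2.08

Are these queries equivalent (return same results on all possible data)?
No, not equivalent

Query 1 returns: [('Bob',), ('Alice',), ('Judy',), ('Mallory',)]
Query 2 returns: [('Bob',), ('Alice',), ('Niaj',), ('Judy',), ('Mallory',)]

Reason: > vs >= gives different results when gpa = 2.08 exists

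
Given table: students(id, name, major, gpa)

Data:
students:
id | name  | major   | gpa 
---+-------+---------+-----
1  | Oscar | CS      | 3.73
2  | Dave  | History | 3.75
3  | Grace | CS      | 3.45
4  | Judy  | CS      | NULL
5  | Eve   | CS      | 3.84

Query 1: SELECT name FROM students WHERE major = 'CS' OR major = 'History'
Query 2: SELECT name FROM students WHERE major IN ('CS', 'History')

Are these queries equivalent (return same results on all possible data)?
Yes, equivalent

Both queries return: [('Dave',), ('Eve',), ('Grace',), ('Judy',), ('Oscar',)]

Reason: OR vs IN are equivalent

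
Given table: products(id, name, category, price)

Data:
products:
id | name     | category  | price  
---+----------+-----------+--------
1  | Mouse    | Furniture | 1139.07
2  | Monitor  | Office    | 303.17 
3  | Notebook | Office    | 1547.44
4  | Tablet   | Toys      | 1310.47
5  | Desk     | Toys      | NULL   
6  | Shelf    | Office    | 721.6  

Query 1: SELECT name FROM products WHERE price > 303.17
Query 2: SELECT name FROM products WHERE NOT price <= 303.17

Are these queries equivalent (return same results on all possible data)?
Yes, equivalent

Both queries return: [('Mouse',), ('Notebook',), ('Shelf',), ('Tablet',)]

Reason: Both filter price > 303.17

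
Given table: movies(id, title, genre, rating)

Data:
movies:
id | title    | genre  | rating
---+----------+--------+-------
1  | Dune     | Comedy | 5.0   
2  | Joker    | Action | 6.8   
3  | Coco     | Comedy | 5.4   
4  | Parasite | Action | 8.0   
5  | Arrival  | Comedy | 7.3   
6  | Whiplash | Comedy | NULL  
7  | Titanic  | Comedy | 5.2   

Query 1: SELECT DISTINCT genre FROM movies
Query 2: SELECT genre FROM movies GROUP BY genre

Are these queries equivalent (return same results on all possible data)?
Yes, equivalent

Both queries return: [('Action',), ('Comedy',)]

Reason: Both get unique genres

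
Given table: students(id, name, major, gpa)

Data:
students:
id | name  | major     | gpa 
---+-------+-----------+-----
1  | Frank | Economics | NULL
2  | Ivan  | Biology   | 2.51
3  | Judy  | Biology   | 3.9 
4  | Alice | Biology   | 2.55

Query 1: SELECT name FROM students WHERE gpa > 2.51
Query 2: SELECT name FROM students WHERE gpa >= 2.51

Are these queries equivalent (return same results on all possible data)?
No, not equivalent

Query 1 returns: [('Judy',), ('Alice',)]
Query 2 returns: [('Ivan',), ('Judy',), ('Alice',)]

Reason: > vs >= gives different results when gpa = 2.51 exists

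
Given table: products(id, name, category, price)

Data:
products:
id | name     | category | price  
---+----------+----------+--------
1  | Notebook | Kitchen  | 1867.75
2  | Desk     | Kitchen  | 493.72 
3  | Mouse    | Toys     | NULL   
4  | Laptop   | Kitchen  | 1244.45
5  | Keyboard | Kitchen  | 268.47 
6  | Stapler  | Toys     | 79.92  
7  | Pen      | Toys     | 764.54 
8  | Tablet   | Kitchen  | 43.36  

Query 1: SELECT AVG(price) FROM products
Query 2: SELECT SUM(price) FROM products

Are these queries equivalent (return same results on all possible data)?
No, not equivalent

Query 1 returns: [(680.3157142857143,)]
Query 2 returns: [(4762.21,)]

Reason: AVG vs SUM give different aggregate values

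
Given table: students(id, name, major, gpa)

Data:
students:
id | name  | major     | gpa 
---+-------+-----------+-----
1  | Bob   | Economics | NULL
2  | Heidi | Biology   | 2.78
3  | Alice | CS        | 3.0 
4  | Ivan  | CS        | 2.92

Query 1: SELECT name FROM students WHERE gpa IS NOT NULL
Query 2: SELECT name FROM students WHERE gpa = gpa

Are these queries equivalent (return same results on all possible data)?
Yes, equivalent

Both queries return: [('Alice',), ('Heidi',), ('Ivan',)]

Reason: IS NOT NULL vs self-equality (both exclude NULLs)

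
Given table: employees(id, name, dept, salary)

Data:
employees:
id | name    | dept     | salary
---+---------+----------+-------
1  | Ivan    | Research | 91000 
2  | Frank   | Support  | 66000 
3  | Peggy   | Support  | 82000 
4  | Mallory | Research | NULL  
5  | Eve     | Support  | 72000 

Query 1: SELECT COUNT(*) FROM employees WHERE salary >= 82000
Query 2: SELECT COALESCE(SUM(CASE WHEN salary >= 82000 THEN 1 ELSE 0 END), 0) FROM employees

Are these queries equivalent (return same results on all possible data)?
Yes, equivalent

Both queries return: [(2,)]

Reason: COUNT with WHERE vs conditional SUM (COALESCE handles empty-table NULL)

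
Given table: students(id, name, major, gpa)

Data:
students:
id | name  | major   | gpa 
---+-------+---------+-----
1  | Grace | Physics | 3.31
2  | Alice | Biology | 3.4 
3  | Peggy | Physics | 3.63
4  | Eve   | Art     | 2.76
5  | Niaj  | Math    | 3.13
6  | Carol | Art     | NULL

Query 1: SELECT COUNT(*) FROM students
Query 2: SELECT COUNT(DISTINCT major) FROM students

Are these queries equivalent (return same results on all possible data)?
No, not equivalent

Query 1 returns: [(6,)]
Query 2 returns: [(4,)]

Reason: COUNT(*) counts rows, COUNT(DISTINCT major) counts unique majors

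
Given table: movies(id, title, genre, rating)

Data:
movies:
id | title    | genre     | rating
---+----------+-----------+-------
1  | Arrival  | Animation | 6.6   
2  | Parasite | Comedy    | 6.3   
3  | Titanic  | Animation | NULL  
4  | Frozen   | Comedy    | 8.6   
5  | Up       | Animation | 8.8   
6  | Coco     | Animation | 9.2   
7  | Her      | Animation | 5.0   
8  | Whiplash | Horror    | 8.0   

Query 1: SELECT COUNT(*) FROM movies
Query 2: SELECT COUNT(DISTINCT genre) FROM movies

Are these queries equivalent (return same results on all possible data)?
No, not equivalent

Query 1 returns: [(8,)]
Query 2 returns: [(3,)]

Reason: COUNT(*) counts rows, COUNT(DISTINCT genre) counts unique genres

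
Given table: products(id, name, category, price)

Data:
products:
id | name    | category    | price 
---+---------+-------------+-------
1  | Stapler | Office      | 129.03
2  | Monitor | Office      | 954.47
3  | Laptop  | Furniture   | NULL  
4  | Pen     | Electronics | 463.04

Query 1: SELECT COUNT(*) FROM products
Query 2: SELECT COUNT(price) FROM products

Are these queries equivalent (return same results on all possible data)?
No, not equivalent

Query 1 returns: [(4,)]
Query 2 returns: [(3,)]

Reason: COUNT(*) includes NULLs, COUNT(column) excludes them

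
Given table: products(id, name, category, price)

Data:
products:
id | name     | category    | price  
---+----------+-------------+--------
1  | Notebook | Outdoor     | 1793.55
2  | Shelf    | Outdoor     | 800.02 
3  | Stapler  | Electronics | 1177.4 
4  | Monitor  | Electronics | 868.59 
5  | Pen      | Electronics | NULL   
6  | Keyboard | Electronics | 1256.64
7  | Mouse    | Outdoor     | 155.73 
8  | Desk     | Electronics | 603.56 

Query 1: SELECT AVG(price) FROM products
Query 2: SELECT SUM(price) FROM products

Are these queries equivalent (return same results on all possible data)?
No, not equivalent

Query 1 returns: [(950.7842857142857,)]
Query 2 returns: [(6655.49,)]

Reason: AVG vs SUM give different aggregate values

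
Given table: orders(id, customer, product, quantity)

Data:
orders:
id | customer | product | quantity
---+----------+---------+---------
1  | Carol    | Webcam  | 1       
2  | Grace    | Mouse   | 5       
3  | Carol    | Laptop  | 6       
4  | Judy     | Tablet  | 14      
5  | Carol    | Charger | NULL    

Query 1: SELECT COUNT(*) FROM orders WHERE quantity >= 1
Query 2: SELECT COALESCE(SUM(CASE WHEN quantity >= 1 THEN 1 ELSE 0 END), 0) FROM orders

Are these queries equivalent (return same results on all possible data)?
Yes, equivalent

Both queries return: [(4,)]

Reason: COUNT with WHERE vs conditional SUM (COALESCE handles empty-table NULL)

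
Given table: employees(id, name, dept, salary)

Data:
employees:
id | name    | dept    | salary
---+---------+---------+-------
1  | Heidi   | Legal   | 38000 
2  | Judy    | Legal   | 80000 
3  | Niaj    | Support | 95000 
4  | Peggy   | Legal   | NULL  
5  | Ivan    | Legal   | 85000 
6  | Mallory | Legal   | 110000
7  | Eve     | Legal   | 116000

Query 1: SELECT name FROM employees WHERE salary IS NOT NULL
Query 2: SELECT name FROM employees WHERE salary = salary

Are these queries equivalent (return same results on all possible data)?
Yes, equivalent

Both queries return: [('Eve',), ('Heidi',), ('Ivan',), ('Judy',), ('Mallory',), ('Niaj',)]

Reason: IS NOT NULL vs self-equality (both exclude NULLs)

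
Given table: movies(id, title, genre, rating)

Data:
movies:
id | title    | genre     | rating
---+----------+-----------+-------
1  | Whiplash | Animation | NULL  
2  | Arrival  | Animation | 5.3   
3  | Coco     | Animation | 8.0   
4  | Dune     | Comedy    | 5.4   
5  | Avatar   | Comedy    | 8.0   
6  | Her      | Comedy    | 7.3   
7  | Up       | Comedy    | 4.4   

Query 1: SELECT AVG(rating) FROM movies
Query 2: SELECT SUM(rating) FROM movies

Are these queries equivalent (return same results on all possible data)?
No, not equivalent

Query 1 returns: [(6.3999999999999995,)]
Query 2 returns: [(38.4,)]

Reason: AVG vs SUM give different aggregate values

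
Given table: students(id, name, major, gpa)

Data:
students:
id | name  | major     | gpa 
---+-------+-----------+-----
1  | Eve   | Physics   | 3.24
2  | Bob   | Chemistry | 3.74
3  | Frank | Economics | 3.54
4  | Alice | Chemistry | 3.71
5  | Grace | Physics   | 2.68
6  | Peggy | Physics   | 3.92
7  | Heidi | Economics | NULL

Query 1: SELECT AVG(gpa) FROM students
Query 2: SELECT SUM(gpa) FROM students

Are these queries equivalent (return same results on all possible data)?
No, not equivalent

Query 1 returns: [(3.471666666666667,)]
Query 2 returns: [(20.830000000000002,)]

Reason: AVG vs SUM give different aggregate values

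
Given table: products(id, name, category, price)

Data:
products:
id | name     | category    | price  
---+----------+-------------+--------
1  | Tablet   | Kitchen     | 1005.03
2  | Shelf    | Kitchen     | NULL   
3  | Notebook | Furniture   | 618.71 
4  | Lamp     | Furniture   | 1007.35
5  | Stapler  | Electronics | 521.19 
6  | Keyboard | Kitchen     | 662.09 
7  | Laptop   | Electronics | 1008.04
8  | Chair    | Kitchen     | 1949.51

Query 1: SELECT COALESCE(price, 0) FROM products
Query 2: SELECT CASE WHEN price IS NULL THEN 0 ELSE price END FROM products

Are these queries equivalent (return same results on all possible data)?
Yes, equivalent

Both queries return: [(0,), (521.19,), (618.71,), (662.09,), (1005.03,), (1007.35,), (1008.04,), (1949.51,)]

Reason: COALESCE vs CASE for NULL handling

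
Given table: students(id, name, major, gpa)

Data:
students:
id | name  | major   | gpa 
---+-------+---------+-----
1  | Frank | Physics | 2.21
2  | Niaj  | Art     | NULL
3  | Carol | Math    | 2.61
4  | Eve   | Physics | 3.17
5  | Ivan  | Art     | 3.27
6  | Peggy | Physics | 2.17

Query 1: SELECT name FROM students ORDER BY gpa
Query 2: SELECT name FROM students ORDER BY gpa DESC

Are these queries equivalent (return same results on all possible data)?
No, not equivalent

Query 1 returns: [('Niaj',), ('Peggy',), ('Frank',), ('Carol',), ('Eve',), ('Ivan',)]
Query 2 returns: [('Ivan',), ('Eve',), ('Carol',), ('Frank',), ('Peggy',), ('Niaj',)]

Reason: ASC vs DESC gives opposite ordering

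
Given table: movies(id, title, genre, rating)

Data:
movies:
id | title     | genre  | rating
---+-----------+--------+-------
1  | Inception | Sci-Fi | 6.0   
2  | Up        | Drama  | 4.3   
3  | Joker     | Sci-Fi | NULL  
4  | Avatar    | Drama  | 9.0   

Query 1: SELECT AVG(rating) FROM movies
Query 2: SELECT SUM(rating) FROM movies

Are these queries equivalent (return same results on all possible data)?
No, not equivalent

Query 1 returns: [(6.433333333333334,)]
Query 2 returns: [(19.3,)]

Reason: AVG vs SUM give different aggregate values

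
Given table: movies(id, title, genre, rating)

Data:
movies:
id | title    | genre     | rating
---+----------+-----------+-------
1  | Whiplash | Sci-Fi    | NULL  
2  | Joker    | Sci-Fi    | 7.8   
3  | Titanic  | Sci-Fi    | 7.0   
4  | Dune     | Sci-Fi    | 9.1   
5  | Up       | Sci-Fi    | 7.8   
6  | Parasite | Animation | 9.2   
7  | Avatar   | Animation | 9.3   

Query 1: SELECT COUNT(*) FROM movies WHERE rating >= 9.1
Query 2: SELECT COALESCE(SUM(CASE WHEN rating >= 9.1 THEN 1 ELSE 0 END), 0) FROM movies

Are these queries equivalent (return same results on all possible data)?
Yes, equivalent

Both queries return: [(3,)]

Reason: COUNT with WHERE vs conditional SUM (COALESCE handles empty-table NULL)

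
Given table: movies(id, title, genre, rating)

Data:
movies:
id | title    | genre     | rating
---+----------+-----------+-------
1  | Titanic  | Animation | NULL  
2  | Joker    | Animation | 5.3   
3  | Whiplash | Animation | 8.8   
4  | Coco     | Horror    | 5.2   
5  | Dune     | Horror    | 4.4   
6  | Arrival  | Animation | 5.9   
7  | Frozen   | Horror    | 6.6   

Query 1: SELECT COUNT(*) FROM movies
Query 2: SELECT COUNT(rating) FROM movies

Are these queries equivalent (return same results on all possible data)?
No, not equivalent

Query 1 returns: [(7,)]
Query 2 returns: [(6,)]

Reason: COUNT(*) includes NULLs, COUNT(column) excludes them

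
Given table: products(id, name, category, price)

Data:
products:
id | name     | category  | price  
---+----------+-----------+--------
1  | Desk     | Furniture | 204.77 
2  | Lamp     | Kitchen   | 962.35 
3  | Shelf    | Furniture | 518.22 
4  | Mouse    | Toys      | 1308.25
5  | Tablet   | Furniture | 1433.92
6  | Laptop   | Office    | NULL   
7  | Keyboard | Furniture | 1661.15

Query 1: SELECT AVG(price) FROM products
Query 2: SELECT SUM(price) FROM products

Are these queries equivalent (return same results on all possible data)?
No, not equivalent

Query 1 returns: [(1014.7766666666666,)]
Query 2 returns: [(6088.66,)]

Reason: AVG vs SUM give different aggregate values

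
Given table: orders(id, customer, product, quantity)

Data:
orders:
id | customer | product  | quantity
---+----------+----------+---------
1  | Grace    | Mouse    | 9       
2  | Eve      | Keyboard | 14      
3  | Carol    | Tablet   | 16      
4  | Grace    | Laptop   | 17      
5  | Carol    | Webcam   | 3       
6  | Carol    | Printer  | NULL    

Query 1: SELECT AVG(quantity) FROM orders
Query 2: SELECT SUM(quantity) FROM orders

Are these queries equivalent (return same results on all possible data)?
No, not equivalent

Query 1 returns: [(11.8,)]
Query 2 returns: [(59,)]

Reason: AVG vs SUM give different aggregate values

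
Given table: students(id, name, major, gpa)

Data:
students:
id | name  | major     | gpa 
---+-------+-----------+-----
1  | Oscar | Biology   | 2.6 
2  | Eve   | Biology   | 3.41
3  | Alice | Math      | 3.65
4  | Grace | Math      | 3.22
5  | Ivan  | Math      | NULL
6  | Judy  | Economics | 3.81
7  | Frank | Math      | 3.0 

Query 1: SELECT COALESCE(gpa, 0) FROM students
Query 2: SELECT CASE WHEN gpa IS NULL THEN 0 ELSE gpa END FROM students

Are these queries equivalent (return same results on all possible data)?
Yes, equivalent

Both queries return: [(0,), (2.6,), (3.0,), (3.22,), (3.41,), (3.65,), (3.81,)]

Reason: COALESCE vs CASE for NULL handling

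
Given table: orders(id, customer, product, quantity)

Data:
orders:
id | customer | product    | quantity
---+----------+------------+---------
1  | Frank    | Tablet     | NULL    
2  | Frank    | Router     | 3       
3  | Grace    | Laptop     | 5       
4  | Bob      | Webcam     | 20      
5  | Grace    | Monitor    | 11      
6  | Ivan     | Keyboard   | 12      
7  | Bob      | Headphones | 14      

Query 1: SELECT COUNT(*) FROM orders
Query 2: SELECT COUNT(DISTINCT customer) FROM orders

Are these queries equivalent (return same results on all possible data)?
No, not equivalent

Query 1 returns: [(7,)]
Query 2 returns: [(4,)]

Reason: COUNT(*) counts rows, COUNT(DISTINCT customer) counts unique customers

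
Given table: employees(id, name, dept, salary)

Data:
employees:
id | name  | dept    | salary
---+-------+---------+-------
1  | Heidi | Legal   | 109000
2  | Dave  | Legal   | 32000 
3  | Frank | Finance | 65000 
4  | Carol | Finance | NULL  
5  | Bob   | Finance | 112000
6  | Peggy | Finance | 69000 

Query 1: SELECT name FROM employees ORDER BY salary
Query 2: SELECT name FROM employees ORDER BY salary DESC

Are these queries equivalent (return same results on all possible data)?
No, not equivalent

Query 1 returns: [('Carol',), ('Dave',), ('Frank',), ('Peggy',), ('Heidi',), ('Bob',)]
Query 2 returns: [('Bob',), ('Heidi',), ('Peggy',), ('Frank',), ('Dave',), ('Carol',)]

Reason: ASC vs DESC gives opposite ordering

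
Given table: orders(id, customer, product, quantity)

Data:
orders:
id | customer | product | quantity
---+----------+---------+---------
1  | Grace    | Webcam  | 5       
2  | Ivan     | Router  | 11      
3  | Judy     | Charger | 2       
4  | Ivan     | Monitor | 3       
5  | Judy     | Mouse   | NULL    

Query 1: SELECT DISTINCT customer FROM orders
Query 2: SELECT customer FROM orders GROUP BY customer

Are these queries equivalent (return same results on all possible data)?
Yes, equivalent

Both queries return: [('Grace',), ('Ivan',), ('Judy',)]

Reason: Both get unique customers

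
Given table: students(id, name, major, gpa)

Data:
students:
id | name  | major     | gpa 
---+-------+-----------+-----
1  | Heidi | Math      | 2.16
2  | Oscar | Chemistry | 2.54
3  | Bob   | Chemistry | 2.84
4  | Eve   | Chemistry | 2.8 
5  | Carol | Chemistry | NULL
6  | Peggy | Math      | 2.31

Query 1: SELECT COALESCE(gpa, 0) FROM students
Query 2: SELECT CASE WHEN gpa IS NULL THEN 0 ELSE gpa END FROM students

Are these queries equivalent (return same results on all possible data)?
Yes, equivalent

Both queries return: [(0,), (2.16,), (2.31,), (2.54,), (2.8,), (2.84,)]

Reason: COALESCE vs CASE for NULL handling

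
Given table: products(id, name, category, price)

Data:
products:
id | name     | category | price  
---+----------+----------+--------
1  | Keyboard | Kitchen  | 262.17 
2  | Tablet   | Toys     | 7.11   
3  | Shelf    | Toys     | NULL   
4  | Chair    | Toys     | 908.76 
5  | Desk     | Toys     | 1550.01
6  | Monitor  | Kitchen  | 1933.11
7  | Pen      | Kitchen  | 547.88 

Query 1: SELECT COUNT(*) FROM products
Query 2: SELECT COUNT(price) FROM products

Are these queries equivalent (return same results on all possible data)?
No, not equivalent

Query 1 returns: [(7,)]
Query 2 returns: [(6,)]

Reason: COUNT(*) includes NULLs, COUNT(column) excludes them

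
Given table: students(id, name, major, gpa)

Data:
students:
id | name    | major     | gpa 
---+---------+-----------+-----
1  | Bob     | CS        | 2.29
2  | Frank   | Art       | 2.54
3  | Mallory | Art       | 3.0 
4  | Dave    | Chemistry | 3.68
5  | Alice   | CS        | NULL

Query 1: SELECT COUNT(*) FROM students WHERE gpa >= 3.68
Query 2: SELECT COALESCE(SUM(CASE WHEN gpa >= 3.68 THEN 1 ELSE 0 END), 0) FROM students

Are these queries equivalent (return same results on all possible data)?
Yes, equivalent

Both queries return: [(1,)]

Reason: COUNT with WHERE vs conditional SUM (COALESCE handles empty-table NULL)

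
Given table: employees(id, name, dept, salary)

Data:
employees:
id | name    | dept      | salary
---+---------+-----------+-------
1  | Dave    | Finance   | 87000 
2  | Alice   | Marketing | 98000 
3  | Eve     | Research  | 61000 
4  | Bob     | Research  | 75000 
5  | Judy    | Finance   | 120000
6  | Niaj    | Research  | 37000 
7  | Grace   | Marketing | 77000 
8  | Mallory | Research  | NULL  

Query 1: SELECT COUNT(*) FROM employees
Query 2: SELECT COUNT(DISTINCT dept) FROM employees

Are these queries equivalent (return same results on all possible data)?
No, not equivalent

Query 1 returns: [(8,)]
Query 2 returns: [(3,)]

Reason: COUNT(*) counts rows, COUNT(DISTINCT dept) counts unique depts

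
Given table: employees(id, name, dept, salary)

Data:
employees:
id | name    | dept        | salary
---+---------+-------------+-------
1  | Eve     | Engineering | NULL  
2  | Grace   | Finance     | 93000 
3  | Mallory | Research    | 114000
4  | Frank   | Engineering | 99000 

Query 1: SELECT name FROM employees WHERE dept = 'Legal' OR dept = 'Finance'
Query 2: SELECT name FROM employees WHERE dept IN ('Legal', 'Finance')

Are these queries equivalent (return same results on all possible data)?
Yes, equivalent

Both queries return: [('Grace',)]

Reason: OR vs IN are equivalent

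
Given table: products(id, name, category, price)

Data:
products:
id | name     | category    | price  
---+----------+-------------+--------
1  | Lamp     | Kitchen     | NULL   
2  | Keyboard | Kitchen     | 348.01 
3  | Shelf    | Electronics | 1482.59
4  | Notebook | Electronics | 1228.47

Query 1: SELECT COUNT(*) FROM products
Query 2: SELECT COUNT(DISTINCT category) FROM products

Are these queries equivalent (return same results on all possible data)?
No, not equivalent

Query 1 returns: [(4,)]
Query 2 returns: [(2,)]

Reason: COUNT(*) counts rows, COUNT(DISTINCT category) counts unique categorys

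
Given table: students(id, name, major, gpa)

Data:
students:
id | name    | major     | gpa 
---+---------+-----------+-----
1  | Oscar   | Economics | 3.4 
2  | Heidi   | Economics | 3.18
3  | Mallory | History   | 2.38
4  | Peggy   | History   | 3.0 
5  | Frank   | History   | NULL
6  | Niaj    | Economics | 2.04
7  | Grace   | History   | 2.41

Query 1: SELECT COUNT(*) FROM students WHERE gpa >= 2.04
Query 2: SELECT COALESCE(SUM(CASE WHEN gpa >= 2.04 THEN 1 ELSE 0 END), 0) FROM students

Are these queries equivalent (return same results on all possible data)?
Yes, equivalent

Both queries return: [(6,)]

Reason: COUNT with WHERE vs conditional SUM (COALESCE handles empty-table NULL)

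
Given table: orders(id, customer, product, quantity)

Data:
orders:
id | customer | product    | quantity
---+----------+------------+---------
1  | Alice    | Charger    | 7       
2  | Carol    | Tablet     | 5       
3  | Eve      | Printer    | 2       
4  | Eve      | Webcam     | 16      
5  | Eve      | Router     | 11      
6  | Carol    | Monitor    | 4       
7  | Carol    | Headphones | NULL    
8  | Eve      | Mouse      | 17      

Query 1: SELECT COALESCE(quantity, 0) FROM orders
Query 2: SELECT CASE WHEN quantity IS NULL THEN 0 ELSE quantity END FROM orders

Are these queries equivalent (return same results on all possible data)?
Yes, equivalent

Both queries return: [(0,), (2,), (4,), (5,), (7,), (11,), (16,), (17,)]

Reason: COALESCE vs CASE for NULL handling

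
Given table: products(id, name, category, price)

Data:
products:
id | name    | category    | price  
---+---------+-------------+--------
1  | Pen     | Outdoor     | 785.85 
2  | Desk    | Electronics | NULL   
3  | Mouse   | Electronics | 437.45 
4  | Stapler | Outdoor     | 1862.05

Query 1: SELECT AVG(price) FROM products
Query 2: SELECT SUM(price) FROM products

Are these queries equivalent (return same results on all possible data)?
No, not equivalent

Query 1 returns: [(1028.45,)]
Query 2 returns: [(3085.35,)]

Reason: AVG vs SUM give different aggregate values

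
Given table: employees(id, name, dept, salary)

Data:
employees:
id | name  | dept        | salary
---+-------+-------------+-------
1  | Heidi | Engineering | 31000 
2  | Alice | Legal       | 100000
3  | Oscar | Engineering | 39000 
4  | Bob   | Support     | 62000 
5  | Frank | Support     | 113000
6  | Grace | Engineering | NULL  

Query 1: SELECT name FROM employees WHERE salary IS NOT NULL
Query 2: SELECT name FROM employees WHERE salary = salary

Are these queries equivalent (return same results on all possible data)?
Yes, equivalent

Both queries return: [('Alice',), ('Bob',), ('Frank',), ('Heidi',), ('Oscar',)]

Reason: IS NOT NULL vs self-equality (both exclude NULLs)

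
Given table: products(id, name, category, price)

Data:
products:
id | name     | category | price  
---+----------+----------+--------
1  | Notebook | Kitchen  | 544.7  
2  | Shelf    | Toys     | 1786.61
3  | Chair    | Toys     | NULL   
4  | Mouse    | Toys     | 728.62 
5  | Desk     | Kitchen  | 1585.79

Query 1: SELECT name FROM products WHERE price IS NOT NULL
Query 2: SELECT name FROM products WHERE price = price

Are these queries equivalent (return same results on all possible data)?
Yes, equivalent

Both queries return: [('Desk',), ('Mouse',), ('Notebook',), ('Shelf',)]

Reason: IS NOT NULL vs self-equality (both exclude NULLs)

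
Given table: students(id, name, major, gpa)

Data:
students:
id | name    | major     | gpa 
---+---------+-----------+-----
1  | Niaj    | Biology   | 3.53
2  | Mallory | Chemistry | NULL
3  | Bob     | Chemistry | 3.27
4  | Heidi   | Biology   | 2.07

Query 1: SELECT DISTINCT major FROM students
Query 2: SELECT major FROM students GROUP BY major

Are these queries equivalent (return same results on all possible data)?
Yes, equivalent

Both queries return: [('Biology',), ('Chemistry',)]

Reason: Both get unique majors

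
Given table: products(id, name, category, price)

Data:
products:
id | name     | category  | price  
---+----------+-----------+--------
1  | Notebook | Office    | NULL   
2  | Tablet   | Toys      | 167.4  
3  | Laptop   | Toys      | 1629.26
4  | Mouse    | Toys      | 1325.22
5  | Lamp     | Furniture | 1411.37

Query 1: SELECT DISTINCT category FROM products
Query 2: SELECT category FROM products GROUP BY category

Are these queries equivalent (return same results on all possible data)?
Yes, equivalent

Both queries return: [('Furniture',), ('Office',), ('Toys',)]

Reason: Both get unique categorys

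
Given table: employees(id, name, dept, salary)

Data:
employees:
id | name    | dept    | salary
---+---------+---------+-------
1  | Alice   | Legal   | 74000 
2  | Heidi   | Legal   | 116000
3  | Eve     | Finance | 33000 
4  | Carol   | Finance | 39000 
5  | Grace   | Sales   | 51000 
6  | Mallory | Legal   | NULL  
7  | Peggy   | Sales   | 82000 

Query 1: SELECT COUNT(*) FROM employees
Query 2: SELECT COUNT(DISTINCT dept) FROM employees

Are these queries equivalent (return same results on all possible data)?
No, not equivalent

Query 1 returns: [(7,)]
Query 2 returns: [(3,)]

Reason: COUNT(*) counts rows, COUNT(DISTINCT dept) counts unique depts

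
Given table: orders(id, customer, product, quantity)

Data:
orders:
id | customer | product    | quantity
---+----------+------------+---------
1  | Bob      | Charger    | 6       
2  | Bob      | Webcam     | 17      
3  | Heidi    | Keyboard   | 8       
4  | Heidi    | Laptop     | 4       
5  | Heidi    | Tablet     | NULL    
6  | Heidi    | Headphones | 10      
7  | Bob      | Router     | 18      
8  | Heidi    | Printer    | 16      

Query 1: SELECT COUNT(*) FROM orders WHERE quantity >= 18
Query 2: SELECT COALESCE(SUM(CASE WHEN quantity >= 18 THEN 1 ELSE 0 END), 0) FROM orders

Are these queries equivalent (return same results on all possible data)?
Yes, equivalent

Both queries return: [(1,)]

Reason: COUNT with WHERE vs conditional SUM (COALESCE handles empty-table NULL)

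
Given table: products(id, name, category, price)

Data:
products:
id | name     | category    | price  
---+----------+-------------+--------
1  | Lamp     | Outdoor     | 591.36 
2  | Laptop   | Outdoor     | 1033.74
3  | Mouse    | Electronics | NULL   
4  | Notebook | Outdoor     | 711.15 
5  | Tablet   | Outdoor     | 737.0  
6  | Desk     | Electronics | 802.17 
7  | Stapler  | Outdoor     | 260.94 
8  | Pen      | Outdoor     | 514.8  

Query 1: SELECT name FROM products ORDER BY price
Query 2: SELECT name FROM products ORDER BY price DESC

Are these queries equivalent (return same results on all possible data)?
No, not equivalent

Query 1 returns: [('Mouse',), ('Stapler',), ('Pen',), ('Lamp',), ('Notebook',), ('Tablet',), ('Desk',), ('Laptop',)]
Query 2 returns: [('Laptop',), ('Desk',), ('Tablet',), ('Notebook',), ('Lamp',), ('Pen',), ('Stapler',), ('Mouse',)]

Reason: ASC vs DESC gives opposite ordering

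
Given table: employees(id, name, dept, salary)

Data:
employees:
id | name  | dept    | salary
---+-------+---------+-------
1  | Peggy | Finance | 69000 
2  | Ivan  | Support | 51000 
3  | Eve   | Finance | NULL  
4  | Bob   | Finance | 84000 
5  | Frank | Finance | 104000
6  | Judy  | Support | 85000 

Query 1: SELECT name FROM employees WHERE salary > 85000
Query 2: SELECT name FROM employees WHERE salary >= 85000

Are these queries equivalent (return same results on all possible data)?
No, not equivalent

Query 1 returns: [('Frank',)]
Query 2 returns: [('Frank',), ('Judy',)]

Reason: > vs >= gives different results when salary = 85000 exists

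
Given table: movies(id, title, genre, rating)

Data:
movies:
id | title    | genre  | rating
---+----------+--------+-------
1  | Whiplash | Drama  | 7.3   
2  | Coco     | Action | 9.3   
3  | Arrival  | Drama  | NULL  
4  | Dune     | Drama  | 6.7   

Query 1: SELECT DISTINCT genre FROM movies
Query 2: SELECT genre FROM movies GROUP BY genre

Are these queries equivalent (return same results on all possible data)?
Yes, equivalent

Both queries return: [('Action',), ('Drama',)]

Reason: Both get unique genres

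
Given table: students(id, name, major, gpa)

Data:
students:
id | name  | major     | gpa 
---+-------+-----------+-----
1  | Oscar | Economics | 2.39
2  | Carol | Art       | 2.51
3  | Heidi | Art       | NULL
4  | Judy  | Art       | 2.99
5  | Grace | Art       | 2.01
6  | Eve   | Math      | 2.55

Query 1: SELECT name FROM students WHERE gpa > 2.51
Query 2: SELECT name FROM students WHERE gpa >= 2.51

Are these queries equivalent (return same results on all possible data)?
No, not equivalent

Query 1 returns: [('Judy',), ('Eve',)]
Query 2 returns: [('Carol',), ('Judy',), ('Eve',)]

Reason: > vs >= gives different results when gpa = 2.51 exists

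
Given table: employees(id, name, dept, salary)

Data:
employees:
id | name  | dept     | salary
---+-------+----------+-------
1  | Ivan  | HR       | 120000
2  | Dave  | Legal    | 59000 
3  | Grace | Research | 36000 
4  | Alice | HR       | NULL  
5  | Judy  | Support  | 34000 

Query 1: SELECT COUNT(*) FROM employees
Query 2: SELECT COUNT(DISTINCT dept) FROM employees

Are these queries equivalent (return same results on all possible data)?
No, not equivalent

Query 1 returns: [(5,)]
Query 2 returns: [(4,)]

Reason: COUNT(*) counts rows, COUNT(DISTINCT dept) counts unique depts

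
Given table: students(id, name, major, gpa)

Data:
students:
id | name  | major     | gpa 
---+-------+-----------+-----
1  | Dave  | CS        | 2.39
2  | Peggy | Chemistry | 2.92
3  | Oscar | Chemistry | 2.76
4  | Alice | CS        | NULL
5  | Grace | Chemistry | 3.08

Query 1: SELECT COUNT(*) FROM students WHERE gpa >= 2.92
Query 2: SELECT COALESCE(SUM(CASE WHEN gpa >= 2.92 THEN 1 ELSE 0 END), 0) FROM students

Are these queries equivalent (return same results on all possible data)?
Yes, equivalent

Both queries return: [(2,)]

Reason: COUNT with WHERE vs conditional SUM (COALESCE handles empty-table NULL)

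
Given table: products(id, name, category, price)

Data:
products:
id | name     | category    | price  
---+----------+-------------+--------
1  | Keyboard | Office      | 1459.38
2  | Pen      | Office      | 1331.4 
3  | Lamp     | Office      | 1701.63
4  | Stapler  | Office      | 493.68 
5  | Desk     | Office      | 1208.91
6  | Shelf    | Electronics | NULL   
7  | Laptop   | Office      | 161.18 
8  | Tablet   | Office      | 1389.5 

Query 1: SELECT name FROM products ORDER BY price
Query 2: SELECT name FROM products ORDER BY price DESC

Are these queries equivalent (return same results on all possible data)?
No, not equivalent

Query 1 returns: [('Shelf',), ('Laptop',), ('Stapler',), ('Desk',), ('Pen',), ('Tablet',), ('Keyboard',), ('Lamp',)]
Query 2 returns: [('Lamp',), ('Keyboard',), ('Tablet',), ('Pen',), ('Desk',), ('Stapler',), ('Laptop',), ('Shelf',)]

Reason: ASC vs DESC gives opposite ordering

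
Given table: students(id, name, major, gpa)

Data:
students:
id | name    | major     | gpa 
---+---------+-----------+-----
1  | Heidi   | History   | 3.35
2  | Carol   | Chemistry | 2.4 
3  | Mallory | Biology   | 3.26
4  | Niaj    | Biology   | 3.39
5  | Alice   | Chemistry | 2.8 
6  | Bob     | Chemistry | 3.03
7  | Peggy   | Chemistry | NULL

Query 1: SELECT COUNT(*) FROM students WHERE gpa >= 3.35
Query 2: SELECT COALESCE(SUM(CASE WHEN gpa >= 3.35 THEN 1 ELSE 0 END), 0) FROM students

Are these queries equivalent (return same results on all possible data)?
Yes, equivalent

Both queries return: [(2,)]

Reason: COUNT with WHERE vs conditional SUM (COALESCE handles empty-table NULL)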